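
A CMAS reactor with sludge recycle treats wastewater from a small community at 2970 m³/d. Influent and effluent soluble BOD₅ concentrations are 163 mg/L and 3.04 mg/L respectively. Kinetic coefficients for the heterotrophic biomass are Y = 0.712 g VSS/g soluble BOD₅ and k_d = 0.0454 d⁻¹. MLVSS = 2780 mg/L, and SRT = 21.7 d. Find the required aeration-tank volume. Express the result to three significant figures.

V ≈ 1330 m³

From the SRT design equation V = Y Q (S₀−S) θ_c / [X (1 + k_d θ_c)] = 0.712 × 2970 × (163 − 3.04) × 21.7 / [2780 × (1 + 0.0454 × 21.7)] = 7.34×10^6 / 5519 = 1330 m³.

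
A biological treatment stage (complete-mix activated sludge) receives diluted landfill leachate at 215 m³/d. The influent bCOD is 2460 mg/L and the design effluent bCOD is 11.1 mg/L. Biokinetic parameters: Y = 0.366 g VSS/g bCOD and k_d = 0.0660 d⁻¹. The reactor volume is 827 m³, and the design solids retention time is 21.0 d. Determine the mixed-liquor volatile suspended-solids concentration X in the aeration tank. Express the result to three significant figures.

X ≈ 2050 mg/L

From V·X·(1 + k_d·θ_c) = Y·Q·(S₀ − S)·θ_c: X = 0.366 × 215 × (2460 − 11.1) × 21.0 / [827 × (1 + 0.0660 × 21.0)] = 2051 mg/L.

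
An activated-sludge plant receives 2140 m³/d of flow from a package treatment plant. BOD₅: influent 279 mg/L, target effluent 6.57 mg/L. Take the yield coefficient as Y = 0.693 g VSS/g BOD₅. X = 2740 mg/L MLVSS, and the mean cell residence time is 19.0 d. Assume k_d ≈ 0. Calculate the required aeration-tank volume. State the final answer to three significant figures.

With k_d = 0 the design equation reduces to V = Y Q (S₀−S) θ_c / X = 0.693 × 2140 × (279 − 6.57) × 19.0 / 2740 = 2802 m³.

V ≈ 2800 m³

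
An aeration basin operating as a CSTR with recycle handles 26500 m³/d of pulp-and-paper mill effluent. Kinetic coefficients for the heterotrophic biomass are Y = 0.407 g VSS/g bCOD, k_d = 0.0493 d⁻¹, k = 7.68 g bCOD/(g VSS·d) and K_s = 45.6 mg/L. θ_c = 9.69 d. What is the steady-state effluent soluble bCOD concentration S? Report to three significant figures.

From the Monod/SRT balance for a CMAS, S = K_s·(1+k_d θ_c)/[θ_c·(Y k − k_d) − 1] = 45.6 × (1 + 0.0493 × 9.69) / [9.69 × (0.407 × 7.68 − 0.0493) − 1] = 67.38 / 28.81 = 2.339 mg/L.

S ≈ 2.34 mg/L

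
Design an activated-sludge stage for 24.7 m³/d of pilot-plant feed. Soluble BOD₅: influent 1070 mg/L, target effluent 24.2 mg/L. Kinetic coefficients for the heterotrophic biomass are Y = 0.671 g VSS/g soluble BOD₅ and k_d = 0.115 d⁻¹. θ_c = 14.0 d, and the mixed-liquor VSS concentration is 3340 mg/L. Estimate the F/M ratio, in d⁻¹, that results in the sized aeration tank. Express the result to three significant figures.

From the SRT design equation V = Y Q (S₀−S) θ_c / [X (1 + k_d θ_c)] = 0.671 × 24.7 × (1070 − 24.2) × 14.0 / [3340 × (1 + 0.115 × 14.0)] = 2.43×10^5 / 8717 = 27.84 m³.
F/M = Q·S₀ / (V·X) = 24.7 × 1070 / (27.84 × 3340) = 0.2843 g soluble BOD₅·(g VSS·d)⁻¹.

F/M ≈ 0.284 d⁻¹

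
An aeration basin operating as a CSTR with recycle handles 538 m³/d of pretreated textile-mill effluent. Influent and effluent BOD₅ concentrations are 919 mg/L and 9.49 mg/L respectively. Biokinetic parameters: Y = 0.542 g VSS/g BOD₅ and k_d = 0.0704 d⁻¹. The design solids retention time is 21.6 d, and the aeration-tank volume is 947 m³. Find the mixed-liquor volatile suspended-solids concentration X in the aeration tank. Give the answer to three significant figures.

X = Y·Q·ΔS·θ_c / [V·(1 + k_d θ_c)] = 0.542 × 538 × (919 − 9.49) × 21.6 / [947 × (1 + 0.0704 × 21.6)] = 2400 mg/L.

X ≈ 2400 mg/L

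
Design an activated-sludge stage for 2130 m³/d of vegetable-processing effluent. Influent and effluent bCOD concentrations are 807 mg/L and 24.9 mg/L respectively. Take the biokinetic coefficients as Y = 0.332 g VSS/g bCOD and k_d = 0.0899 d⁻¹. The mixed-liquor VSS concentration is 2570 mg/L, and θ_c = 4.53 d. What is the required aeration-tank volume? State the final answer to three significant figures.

From the SRT design equation V = Y Q (S₀−S) θ_c / [X (1 + k_d θ_c)] = 0.332 × 2130 × (807 − 24.9) × 4.53 / [2570 × (1 + 0.0899 × 4.53)] = 2.51×10^6 / 3617 = 692.7 m³.

V ≈ 693 m³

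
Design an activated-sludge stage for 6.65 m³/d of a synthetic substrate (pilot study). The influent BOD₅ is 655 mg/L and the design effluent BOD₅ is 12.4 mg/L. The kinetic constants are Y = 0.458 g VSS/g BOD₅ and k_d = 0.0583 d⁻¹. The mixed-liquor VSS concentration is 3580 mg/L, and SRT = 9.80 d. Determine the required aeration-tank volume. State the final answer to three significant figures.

Steady-state biomass mass balance: V·X·(1 + k_d·θ_c) = Y·Q·(S₀ − S)·θ_c, so V = 0.458 × 6.65 × (655 − 12.4) × 9.80 / [3580 × (1 + 0.0583 × 9.80)] = 1.92×10^4 / 5625 = 3.410 m³.

V ≈ 3.41 m³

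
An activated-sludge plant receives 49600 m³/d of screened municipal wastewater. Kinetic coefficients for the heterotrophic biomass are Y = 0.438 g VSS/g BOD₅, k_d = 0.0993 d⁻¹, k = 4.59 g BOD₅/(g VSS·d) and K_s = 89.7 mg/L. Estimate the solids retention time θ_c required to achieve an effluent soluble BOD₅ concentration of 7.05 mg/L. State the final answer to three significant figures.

θ_c ≈ 21.2 d

Specific growth rate at S = 7.05 mg/L: μ = YkS/(K_s+S) = 0.438·4.59·7.05/(89.7+7.05) = 0.1465 d⁻¹.
Then 1/θ_c = μ − k_d = 0.1465 − 0.0993 = 0.04720 d⁻¹, giving θ_c = 21.19 d.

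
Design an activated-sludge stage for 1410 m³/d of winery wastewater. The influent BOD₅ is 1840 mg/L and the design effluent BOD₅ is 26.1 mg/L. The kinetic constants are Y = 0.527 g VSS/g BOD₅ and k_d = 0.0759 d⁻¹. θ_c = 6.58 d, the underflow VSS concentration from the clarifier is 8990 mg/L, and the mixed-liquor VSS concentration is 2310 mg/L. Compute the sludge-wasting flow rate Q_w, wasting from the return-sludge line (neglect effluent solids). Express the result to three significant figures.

Q_w ≈ 100.0 m³/d

Rearranging the biomass balance for a CMAS with decay, V = Y·Q·ΔS·θ_c / [X·(1+k_d θ_c)] = 0.527 × 1410 × (1840 − 26.1) × 6.58 / [2310 × (1 + 0.0759 × 6.58)] = 8.87×10^6 / 3464 = 2561 m³.
θ_c = V·X/(Q_w·X_r) when wasting from the recycle, so Q_w = V·X/(θ_c·X_r) = 2561 × 2310 / (6.58 × 8990) = 99.99 m³/d.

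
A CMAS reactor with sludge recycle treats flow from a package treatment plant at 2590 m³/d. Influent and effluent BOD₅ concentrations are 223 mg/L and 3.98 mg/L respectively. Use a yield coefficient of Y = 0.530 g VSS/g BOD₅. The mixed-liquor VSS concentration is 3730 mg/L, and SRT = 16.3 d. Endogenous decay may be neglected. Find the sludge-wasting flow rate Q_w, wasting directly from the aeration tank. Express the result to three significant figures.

Q_w ≈ 80.6 m³/d

Biomass mass balance (decay neglected): V·X = Y·Q·(S₀ − S)·θ_c, so V = 0.530 × 2590 × (223 − 3.98) × 16.3 / 3730 = 1314 m³.
For wasting at MLVSS concentration, Q_w = V/θ_c = 1314/16.3 = 80.60 m³/d.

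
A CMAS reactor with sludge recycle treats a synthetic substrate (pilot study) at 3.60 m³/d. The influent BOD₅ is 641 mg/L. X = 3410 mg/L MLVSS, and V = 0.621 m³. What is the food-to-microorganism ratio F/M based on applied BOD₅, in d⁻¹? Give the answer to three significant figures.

F/M ≈ 1.09 d⁻¹

F/M = applied load / biomass = Q·S₀/(V·X) = 3.60 × 641 / (0.6210 × 3410) = 1.090 d⁻¹.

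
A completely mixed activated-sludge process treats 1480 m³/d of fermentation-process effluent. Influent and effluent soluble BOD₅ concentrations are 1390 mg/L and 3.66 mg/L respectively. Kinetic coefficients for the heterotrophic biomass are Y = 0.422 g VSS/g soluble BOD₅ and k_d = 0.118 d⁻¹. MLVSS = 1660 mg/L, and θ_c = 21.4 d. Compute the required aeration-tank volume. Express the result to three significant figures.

Steady-state biomass mass balance: V·X·(1 + k_d·θ_c) = Y·Q·(S₀ − S)·θ_c, so V = 0.422 × 1480 × (1390 − 3.66) × 21.4 / [1660 × (1 + 0.118 × 21.4)] = 1.85×10^7 / 5852 = 3166 m³.

V ≈ 3170 m³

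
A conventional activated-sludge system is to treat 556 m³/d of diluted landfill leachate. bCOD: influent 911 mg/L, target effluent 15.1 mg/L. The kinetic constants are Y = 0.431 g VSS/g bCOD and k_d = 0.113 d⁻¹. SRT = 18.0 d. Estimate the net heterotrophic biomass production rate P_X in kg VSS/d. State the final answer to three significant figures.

P_X ≈ 70.8 kg VSS/d

Y_obs = Y / (1 + k_d θ_c) = 0.431 / (1 + 0.113 × 18.0) = 0.431 / 3.034 = 0.1421.
Mass of bCOD removed per day: Q(S₀ − S) = 556 × 895.9 g/m³ = 498.1 kg/d.
Biomass produced: P_X = Y_obs·Q·ΔS = 0.1421 × 498.1 ≈ 70.76 kg VSS/d.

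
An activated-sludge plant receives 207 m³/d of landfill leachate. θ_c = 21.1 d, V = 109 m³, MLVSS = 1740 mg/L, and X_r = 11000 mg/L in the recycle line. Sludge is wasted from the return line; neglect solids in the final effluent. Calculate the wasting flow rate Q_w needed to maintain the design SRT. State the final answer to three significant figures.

Wasting from the return line (neglecting effluent solids): Q_w = V·X / (θ_c·X_r) = 109.0 × 1740 / (21.1 × 11000) = 0.8171 m³/d.

Q_w ≈ 0.817 m³/d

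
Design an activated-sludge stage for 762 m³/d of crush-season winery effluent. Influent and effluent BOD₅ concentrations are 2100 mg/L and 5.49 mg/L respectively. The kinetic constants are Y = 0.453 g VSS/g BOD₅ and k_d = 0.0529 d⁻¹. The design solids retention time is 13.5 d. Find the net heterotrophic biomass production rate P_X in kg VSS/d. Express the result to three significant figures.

Y_obs = Y / (1 + k_d θ_c) = 0.453 / (1 + 0.0529 × 13.5) = 0.453 / 1.714 = 0.2643.
Substrate removed = Q·(S₀ − S) = 762 m³/d × (2100 − 5.49) g/m³ = 1.6×10^6 g/d = 1596 kg/d.
Net biomass production P_X = Y_obs × Q·(S₀ − S) = 0.2643 × 1596 = 421.8 kg VSS/d.

P_X ≈ 422 kg VSS/d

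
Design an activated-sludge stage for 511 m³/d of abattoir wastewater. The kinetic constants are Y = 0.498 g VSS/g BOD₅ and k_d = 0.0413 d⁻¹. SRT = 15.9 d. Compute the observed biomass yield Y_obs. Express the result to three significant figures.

Correct the yield for decay: Y_obs = Y/(1 + k_d θ_c) = 0.498 / (1 + 0.0413 × 15.9) = 0.498 / 1.657 = 0.3006.

Y_obs ≈ 0.301 g VSS/g BOD₅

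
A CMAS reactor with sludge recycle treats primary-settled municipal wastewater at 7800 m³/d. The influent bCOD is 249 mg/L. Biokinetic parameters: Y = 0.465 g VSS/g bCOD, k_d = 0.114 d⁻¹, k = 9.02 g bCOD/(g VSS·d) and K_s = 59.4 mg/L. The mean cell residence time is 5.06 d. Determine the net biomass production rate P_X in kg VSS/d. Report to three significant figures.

P_X ≈ 562 kg VSS/d

Effluent substrate depends only on kinetics and SRT: S = K_s(1 + k_d θ_c) / [θ_c(Yk − k_d) − 1] = 59.4 × (1 + 0.114 × 5.06) / [5.06 × (0.465 × 9.02 − 0.114) − 1] = 93.66 / 19.65 = 4.768 mg/L.
The observed yield is Y_obs = Y/(1 + k_d·θ_c) = 0.465 / (1 + 0.114 × 5.06) = 0.465 / 1.577 = 0.2949 g VSS per g bCOD removed.
Q·(S₀ − S) = 7800 × (249 − 4.77) × 10⁻³ = 1905 kg/d removed.
Biomass produced: P_X = Y_obs·Q·ΔS = 0.2949 × 1905 ≈ 561.8 kg VSS/d.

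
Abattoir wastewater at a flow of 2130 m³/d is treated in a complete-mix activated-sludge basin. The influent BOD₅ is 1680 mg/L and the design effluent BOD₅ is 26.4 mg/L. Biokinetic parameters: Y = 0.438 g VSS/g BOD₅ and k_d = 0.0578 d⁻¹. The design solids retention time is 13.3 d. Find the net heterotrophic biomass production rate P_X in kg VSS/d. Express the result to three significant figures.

P_X ≈ 872 kg VSS/d

Correct the yield for decay: Y_obs = Y/(1 + k_d θ_c) = 0.438 / (1 + 0.0578 × 13.3) = 0.438 / 1.769 = 0.2476.
Mass of BOD₅ removed per day: Q(S₀ − S) = 2130 × 1654 g/m³ = 3522 kg/d.
So the net sludge growth is P_X = 0.2476 × 3522 = 872.2 kg VSS/d.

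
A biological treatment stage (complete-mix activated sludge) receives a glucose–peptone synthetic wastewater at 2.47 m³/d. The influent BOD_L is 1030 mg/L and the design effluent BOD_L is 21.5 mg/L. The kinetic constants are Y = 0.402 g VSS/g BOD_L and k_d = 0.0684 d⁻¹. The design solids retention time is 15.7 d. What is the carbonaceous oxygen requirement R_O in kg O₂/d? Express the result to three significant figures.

R_O ≈ 1.81 kg O₂/d

Y_obs = Y / (1 + k_d θ_c) = 0.402 / (1 + 0.0684 × 15.7) = 0.402 / 2.074 = 0.1938.
Substrate removed = Q·(S₀ − S) = 2.47 m³/d × (1030 − 21.5) g/m³ = 2.49×10^3 g/d = 2.491 kg/d.
P_X = Y_obs·Q·(S₀ − S) = 0.1938 × 2.491 = 0.4829 kg VSS/d.
Carbonaceous O₂ demand = substrate oxidised − cell-mass equivalent = 2.491 − 1.42 × 0.4829 = 1.805 kg O₂/d.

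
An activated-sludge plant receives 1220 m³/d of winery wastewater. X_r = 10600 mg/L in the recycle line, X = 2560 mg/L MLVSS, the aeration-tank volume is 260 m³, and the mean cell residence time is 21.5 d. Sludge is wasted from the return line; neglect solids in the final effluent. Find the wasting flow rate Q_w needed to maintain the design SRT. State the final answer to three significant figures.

Q_w ≈ 2.92 m³/d

Q_w = (V·X)/(θ_c X_r) = 260.0 × 2560 / (21.5 × 10600) = 2.921 m³/d.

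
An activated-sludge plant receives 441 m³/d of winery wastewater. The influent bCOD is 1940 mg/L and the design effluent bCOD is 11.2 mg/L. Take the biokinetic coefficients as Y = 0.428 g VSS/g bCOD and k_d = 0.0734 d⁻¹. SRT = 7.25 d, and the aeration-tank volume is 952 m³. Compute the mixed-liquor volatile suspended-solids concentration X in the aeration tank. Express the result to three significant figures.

X = Y·Q·ΔS·θ_c / [V·(1 + k_d θ_c)] = 0.428 × 441 × (1940 − 11.2) × 7.25 / [952 × (1 + 0.0734 × 7.25)] = 1810 mg/L.

X ≈ 1810 mg/L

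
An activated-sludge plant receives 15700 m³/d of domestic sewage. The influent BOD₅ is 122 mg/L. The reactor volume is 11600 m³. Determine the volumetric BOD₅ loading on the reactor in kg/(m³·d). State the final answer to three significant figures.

L_v ≈ 0.165 kg BOD₅/(m³·d)

Volumetric loading L_v = Q·S₀ / V = 15700 × 122 g/m³ / 11600 m³ = 165.1 g/(m³·d) = 0.1651 kg BOD₅/(m³·d).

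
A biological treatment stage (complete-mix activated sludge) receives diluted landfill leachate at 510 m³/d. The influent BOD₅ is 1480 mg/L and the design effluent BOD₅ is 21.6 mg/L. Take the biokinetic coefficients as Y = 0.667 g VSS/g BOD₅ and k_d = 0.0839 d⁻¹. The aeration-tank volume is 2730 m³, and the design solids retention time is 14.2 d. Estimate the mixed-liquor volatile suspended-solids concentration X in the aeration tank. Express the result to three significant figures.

From V·X·(1 + k_d·θ_c) = Y·Q·(S₀ − S)·θ_c: X = 0.667 × 510 × (1480 − 21.6) × 14.2 / [2730 × (1 + 0.0839 × 14.2)] = 1178 mg/L.

X ≈ 1180 mg/L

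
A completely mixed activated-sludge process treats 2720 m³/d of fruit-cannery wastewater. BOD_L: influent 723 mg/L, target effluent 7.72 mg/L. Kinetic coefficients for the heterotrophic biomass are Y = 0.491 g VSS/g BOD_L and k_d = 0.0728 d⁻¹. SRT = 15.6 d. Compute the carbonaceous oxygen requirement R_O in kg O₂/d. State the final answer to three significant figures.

R_O ≈ 1310 kg O₂/d

Correct the yield for decay: Y_obs = Y/(1 + k_d θ_c) = 0.491 / (1 + 0.0728 × 15.6) = 0.491 / 2.136 = 0.2299.
Substrate removed = Q·(S₀ − S) = 2720 m³/d × (723 − 7.72) g/m³ = 1.95×10^6 g/d = 1946 kg/d.
Biomass synthesised: P_X = Y_obs × 1946 = 447.3 kg VSS/d.
Carbonaceous O₂ demand = substrate oxidised − cell-mass equivalent = 1946 − 1.42 × 447.3 = 1310 kg O₂/d.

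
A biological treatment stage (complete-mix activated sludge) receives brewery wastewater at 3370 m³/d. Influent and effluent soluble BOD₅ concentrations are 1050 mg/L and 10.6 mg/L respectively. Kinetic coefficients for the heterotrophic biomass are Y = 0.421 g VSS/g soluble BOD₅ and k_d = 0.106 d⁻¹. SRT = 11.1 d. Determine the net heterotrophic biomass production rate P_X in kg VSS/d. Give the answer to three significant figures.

Y_obs = Y / (1 + k_d θ_c) = 0.421 / (1 + 0.106 × 11.1) = 0.421 / 2.177 = 0.1934.
Mass of soluble BOD₅ removed per day: Q(S₀ − S) = 3370 × 1039 g/m³ = 3503 kg/d.
Biomass produced: P_X = Y_obs·Q·ΔS = 0.1934 × 3503 ≈ 677.5 kg VSS/d.

P_X ≈ 678 kg VSS/d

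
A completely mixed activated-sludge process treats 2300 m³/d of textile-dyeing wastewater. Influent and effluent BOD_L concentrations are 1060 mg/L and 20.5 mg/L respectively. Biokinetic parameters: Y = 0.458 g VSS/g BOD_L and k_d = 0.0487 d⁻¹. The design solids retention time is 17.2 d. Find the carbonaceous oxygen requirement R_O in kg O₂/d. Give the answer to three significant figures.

R_O ≈ 1540 kg O₂/d

Observed yield with endogenous decay: Y_obs = Y / (1 + k_d·θ_c) = 0.458 / (1 + 0.0487 × 17.2) = 0.458 / 1.838 = 0.2492 g VSS/g BOD_L.
ΔS = 1060 − 20.5 = 1040 mg/L, so the substrate removal rate is 2300 × 1040/1000 = 2391 kg BOD_L/d.
Net sludge production P_X = 0.2492 × 2391 = 595.9 kg VSS/d.
R_O = Q·ΔS − 1.42 P_X = 2391 − 846.1 = 1545 kg O₂/d.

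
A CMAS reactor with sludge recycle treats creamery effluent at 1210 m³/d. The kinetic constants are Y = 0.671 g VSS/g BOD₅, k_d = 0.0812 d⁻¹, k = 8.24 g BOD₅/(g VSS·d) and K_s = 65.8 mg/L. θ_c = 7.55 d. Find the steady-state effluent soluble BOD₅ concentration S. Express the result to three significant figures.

S ≈ 2.64 mg/L

For a completely mixed reactor with recycle the Lawrence–McCarty relation gives S = K_s·(1 + k_d·θ_c) / [θ_c·(Y·k − k_d) − 1] = 65.8 × (1 + 0.0812 × 7.55) / [7.55 × (0.671 × 8.24 − 0.0812) − 1] = 106.1 / 40.13 = 2.645 mg/L.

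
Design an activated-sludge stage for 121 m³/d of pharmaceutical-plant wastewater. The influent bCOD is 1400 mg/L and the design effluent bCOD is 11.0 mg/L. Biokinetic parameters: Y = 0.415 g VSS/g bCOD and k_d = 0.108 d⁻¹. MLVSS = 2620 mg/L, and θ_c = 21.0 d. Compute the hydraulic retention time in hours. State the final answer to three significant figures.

τ ≈ 33.9 h

Rearranging the biomass balance for a CMAS with decay, V = Y·Q·ΔS·θ_c / [X·(1+k_d θ_c)] = 0.415 × 121 × (1400 − 11.0) × 21.0 / [2620 × (1 + 0.108 × 21.0)] = 1.46×10^6 / 8562 = 171.1 m³.
τ = V/Q = 171.1/121 = 1.414 d, or 33.93 h.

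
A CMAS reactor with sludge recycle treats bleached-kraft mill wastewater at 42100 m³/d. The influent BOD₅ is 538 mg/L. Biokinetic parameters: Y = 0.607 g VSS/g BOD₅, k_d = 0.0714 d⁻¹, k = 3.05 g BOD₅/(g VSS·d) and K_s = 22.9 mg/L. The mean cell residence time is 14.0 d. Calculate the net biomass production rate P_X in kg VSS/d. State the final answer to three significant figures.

P_X ≈ 6850 kg VSS/d

Effluent substrate depends only on kinetics and SRT: S = K_s(1 + k_d θ_c) / [θ_c(Yk − k_d) − 1] = 22.9 × (1 + 0.0714 × 14.0) / [14.0 × (0.607 × 3.05 − 0.0714) − 1] = 45.79 / 23.92 = 1.914 mg/L.
Correct the yield for decay: Y_obs = Y/(1 + k_d θ_c) = 0.607 / (1 + 0.0714 × 14.0) = 0.607 / 2.000 = 0.3036.
Q·(S₀ − S) = 42100 × (538 − 1.91) × 10⁻³ = 22569 kg/d removed.
So the net sludge growth is P_X = 0.3036 × 22569 = 6851 kg VSS/d.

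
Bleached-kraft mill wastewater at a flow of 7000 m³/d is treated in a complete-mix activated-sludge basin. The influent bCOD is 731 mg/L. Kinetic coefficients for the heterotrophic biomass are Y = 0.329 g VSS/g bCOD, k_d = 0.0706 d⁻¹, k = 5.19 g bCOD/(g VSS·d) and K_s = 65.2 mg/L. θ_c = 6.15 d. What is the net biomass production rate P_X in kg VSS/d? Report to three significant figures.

P_X ≈ 1160 kg VSS/d

From the Monod/SRT balance for a CMAS, S = K_s·(1+k_d θ_c)/[θ_c·(Y k − k_d) − 1] = 65.2 × (1 + 0.0706 × 6.15) / [6.15 × (0.329 × 5.19 − 0.0706) − 1] = 93.51 / 9.067 = 10.31 mg/L.
Correct the yield for decay: Y_obs = Y/(1 + k_d θ_c) = 0.329 / (1 + 0.0706 × 6.15) = 0.329 / 1.434 = 0.2294.
Q·(S₀ − S) = 7000 × (731 − 10.3) × 10⁻³ = 5045 kg/d removed.
Biomass produced: P_X = Y_obs·Q·ΔS = 0.2294 × 5045 ≈ 1157 kg VSS/d.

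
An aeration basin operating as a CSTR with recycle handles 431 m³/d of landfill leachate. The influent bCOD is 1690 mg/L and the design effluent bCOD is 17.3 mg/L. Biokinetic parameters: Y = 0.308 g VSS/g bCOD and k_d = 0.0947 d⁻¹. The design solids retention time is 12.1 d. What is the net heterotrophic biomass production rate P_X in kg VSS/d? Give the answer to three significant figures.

Observed yield with endogenous decay: Y_obs = Y / (1 + k_d·θ_c) = 0.308 / (1 + 0.0947 × 12.1) = 0.308 / 2.146 = 0.1435 g VSS/g bCOD.
Q·(S₀ − S) = 431 × (1690 − 17.3) × 10⁻³ = 720.9 kg/d removed.
P_X = Y_obs · Q(S₀ − S) = 0.1435 × 720.9 = 103.5 kg VSS/d.

P_X ≈ 103 kg VSS/d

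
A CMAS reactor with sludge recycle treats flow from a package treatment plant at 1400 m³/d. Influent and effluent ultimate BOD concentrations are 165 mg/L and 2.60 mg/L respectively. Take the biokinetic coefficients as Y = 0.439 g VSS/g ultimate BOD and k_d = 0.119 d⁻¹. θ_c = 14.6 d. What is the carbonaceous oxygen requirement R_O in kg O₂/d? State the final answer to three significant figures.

R_O ≈ 176 kg O₂/d

Correct the yield for decay: Y_obs = Y/(1 + k_d θ_c) = 0.439 / (1 + 0.119 × 14.6) = 0.439 / 2.737 = 0.1604.
Substrate removed = Q·(S₀ − S) = 1400 m³/d × (165 − 2.60) g/m³ = 2.27×10^5 g/d = 227.4 kg/d.
Biomass synthesised: P_X = Y_obs × 227.4 = 36.46 kg VSS/d.
R_O = Q·(S₀ − S) − 1.42·P_X = 227.4 − 1.42 × 36.46 = 175.6 kg O₂/d.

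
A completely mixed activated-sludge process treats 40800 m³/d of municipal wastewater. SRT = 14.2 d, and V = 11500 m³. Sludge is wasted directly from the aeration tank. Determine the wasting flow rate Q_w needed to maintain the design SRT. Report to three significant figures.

Wasting from the aeration tank: Q_w = V / θ_c = 11500 / 14.2 = 809.9 m³/d.

Q_w ≈ 810 m³/d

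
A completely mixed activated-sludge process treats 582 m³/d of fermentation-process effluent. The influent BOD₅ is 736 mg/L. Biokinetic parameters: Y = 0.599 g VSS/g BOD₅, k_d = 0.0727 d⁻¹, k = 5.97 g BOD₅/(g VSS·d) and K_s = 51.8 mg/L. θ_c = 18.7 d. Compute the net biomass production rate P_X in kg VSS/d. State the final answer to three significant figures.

From the Monod/SRT balance for a CMAS, S = K_s·(1+k_d θ_c)/[θ_c·(Y k − k_d) − 1] = 51.8 × (1 + 0.0727 × 18.7) / [18.7 × (0.599 × 5.97 − 0.0727) − 1] = 122.2 / 64.51 = 1.895 mg/L.
Observed yield with endogenous decay: Y_obs = Y / (1 + k_d·θ_c) = 0.599 / (1 + 0.0727 × 18.7) = 0.599 / 2.359 = 0.2539 g VSS/g BOD₅.
Mass of BOD₅ removed per day: Q(S₀ − S) = 582 × 734.1 g/m³ = 427.3 kg/d.
Biomass produced: P_X = Y_obs·Q·ΔS = 0.2539 × 427.3 ≈ 108.5 kg VSS/d.

P_X ≈ 108 kg VSS/d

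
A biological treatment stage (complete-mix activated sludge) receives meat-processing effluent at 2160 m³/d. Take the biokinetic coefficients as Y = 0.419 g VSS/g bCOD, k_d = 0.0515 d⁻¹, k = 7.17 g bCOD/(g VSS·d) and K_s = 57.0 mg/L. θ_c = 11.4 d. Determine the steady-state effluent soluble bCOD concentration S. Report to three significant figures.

S ≈ 2.77 mg/L

Effluent substrate depends only on kinetics and SRT: S = K_s(1 + k_d θ_c) / [θ_c(Yk − k_d) − 1] = 57.0 × (1 + 0.0515 × 11.4) / [11.4 × (0.419 × 7.17 − 0.0515) − 1] = 90.46 / 32.66 = 2.770 mg/L.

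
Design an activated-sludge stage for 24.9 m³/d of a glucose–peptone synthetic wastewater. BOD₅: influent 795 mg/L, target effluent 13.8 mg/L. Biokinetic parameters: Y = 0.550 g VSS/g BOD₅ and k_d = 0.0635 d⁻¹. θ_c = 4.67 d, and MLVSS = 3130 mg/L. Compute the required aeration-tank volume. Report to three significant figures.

V ≈ 12.3 m³

From the SRT design equation V = Y Q (S₀−S) θ_c / [X (1 + k_d θ_c)] = 0.550 × 24.9 × (795 − 13.8) × 4.67 / [3130 × (1 + 0.0635 × 4.67)] = 5×10^4 / 4058 = 12.31 m³.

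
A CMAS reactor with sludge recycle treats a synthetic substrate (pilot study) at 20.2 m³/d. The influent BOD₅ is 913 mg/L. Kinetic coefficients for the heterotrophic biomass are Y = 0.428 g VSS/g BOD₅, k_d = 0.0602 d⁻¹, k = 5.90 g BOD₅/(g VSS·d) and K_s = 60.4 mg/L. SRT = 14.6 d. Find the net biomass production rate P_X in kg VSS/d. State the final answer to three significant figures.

From the Monod/SRT balance for a CMAS, S = K_s·(1+k_d θ_c)/[θ_c·(Y k − k_d) − 1] = 60.4 × (1 + 0.0602 × 14.6) / [14.6 × (0.428 × 5.90 − 0.0602) − 1] = 113.5 / 34.99 = 3.243 mg/L.
Y_obs = Y / (1 + k_d θ_c) = 0.428 / (1 + 0.0602 × 14.6) = 0.428 / 1.879 = 0.2278.
ΔS = 913 − 3.24 = 909.8 mg/L, so the substrate removal rate is 20.2 × 909.8/1000 = 18.38 kg BOD₅/d.
Net biomass production P_X = Y_obs × Q·(S₀ − S) = 0.2278 × 18.38 = 4.186 kg VSS/d.

P_X ≈ 4.19 kg VSS/d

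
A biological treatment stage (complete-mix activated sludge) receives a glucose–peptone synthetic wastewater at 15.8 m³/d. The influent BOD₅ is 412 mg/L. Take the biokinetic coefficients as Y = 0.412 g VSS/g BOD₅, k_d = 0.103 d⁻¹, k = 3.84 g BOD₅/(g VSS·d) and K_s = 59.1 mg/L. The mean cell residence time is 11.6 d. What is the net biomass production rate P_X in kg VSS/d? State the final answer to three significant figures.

P_X ≈ 1.20 kg VSS/d

Effluent substrate depends only on kinetics and SRT: S = K_s(1 + k_d θ_c) / [θ_c(Yk − k_d) − 1] = 59.1 × (1 + 0.103 × 11.6) / [11.6 × (0.412 × 3.84 − 0.103) − 1] = 129.7 / 16.16 = 8.028 mg/L.
The observed yield is Y_obs = Y/(1 + k_d·θ_c) = 0.412 / (1 + 0.103 × 11.6) = 0.412 / 2.195 = 0.1877 g VSS per g BOD₅ removed.
Q·(S₀ − S) = 15.8 × (412 − 8.03) × 10⁻³ = 6.383 kg/d removed.
Biomass produced: P_X = Y_obs·Q·ΔS = 0.1877 × 6.383 ≈ 1.198 kg VSS/d.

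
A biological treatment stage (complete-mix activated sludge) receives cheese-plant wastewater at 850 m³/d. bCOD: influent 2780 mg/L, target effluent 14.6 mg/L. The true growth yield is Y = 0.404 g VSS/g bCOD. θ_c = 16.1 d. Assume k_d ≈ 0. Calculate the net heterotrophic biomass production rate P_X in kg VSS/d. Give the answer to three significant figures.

With endogenous decay neglected, the observed yield equals the true yield: Y_obs = Y = 0.404 g VSS/g bCOD.
Mass of bCOD removed per day: Q(S₀ − S) = 850 × 2765 g/m³ = 2351 kg/d.
P_X = Y_obs · Q(S₀ − S) = 0.4040 × 2351 = 949.6 kg VSS/d.

P_X ≈ 950 kg VSS/d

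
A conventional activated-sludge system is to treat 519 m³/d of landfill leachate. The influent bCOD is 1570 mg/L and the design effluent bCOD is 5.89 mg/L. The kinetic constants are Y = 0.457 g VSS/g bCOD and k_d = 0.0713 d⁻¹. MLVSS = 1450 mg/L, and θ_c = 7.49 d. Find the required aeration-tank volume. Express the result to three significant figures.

V ≈ 1250 m³

Rearranging the biomass balance for a CMAS with decay, V = Y·Q·ΔS·θ_c / [X·(1+k_d θ_c)] = 0.457 × 519 × (1570 − 5.89) × 7.49 / [1450 × (1 + 0.0713 × 7.49)] = 2.78×10^6 / 2224 = 1249 m³.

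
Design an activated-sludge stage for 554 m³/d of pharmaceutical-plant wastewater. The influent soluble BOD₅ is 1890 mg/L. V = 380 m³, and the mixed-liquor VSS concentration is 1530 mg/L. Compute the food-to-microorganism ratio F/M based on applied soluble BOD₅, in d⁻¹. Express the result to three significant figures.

F/M ≈ 1.80 d⁻¹

F/M = Q·S₀ / (V·X) = 554 × 1890 / (380.0 × 1530) = 1.801 g soluble BOD₅·(g VSS·d)⁻¹.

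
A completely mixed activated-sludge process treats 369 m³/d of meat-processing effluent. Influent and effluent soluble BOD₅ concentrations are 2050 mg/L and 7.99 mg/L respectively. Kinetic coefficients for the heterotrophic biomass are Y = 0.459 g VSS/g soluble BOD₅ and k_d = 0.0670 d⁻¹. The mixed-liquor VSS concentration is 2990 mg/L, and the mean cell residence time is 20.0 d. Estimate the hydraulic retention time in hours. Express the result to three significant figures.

τ ≈ 64.3 h

From the SRT design equation V = Y Q (S₀−S) θ_c / [X (1 + k_d θ_c)] = 0.459 × 369 × (2050 − 7.99) × 20.0 / [2990 × (1 + 0.0670 × 20.0)] = 6.92×10^6 / 6997 = 988.6 m³.
τ = V/Q = 988.6/369 = 2.679 d, or 64.30 h.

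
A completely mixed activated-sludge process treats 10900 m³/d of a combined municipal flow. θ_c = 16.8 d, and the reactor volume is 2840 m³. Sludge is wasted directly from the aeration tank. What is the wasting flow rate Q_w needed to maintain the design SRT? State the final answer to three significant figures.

Q_w ≈ 169 m³/d

With mixed-liquor wasting, θ_c = V/Q_w, so Q_w = V/θ_c = 2840/16.8 = 169.0 m³/d.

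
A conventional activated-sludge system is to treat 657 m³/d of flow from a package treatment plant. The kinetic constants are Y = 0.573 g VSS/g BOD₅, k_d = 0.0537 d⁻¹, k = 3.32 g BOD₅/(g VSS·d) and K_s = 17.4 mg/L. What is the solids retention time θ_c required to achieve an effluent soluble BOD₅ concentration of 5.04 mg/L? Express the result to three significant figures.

From 1/θ_c = Y·k·S/(K_s + S) − k_d: Y·k·S/(K_s+S) = 0.573 × 3.32 × 5.04 / (17.4 + 5.04) = 0.4273 d⁻¹.
θ_c = 1/(μ − k_d) = 1/(0.4273 − 0.0537) = 1/0.3736 = 2.677 d.

θ_c ≈ 2.68 d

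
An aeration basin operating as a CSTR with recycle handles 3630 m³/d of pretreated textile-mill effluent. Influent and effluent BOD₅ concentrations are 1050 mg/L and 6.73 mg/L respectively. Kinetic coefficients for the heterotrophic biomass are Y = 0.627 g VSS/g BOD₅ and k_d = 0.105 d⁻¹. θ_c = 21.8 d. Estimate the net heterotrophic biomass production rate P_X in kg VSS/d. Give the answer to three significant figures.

P_X ≈ 722 kg VSS/d

The observed yield is Y_obs = Y/(1 + k_d·θ_c) = 0.627 / (1 + 0.105 × 21.8) = 0.627 / 3.289 = 0.1906 g VSS per g BOD₅ removed.
Q·(S₀ − S) = 3630 × (1050 − 6.73) × 10⁻³ = 3787 kg/d removed.
So the net sludge growth is P_X = 0.1906 × 3787 = 721.9 kg VSS/d.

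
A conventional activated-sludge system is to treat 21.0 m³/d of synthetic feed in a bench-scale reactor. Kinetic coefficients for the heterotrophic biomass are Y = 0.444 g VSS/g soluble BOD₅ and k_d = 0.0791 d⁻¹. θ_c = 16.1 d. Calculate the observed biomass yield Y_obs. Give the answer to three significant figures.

Y_obs ≈ 0.195 g VSS/g soluble BOD₅

Correct the yield for decay: Y_obs = Y/(1 + k_d θ_c) = 0.444 / (1 + 0.0791 × 16.1) = 0.444 / 2.274 = 0.1953.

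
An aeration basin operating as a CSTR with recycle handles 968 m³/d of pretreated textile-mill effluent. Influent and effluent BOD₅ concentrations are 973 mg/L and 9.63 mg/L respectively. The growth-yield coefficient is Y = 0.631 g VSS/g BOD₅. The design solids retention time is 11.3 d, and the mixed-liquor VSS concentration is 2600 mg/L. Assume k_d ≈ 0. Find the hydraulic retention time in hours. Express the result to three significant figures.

τ ≈ 63.4 h

With k_d = 0 the design equation reduces to V = Y Q (S₀−S) θ_c / X = 0.631 × 968 × (973 − 9.63) × 11.3 / 2600 = 2557 m³.
HRT = V/Q = 2557 m³ / 968 m³·d⁻¹ = 2.642 d × 24 = 63.41 h.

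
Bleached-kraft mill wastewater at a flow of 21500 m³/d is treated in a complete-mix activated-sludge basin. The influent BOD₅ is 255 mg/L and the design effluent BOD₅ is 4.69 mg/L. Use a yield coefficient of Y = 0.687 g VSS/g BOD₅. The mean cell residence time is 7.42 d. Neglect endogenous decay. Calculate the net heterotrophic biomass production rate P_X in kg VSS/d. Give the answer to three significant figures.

With endogenous decay neglected, the observed yield equals the true yield: Y_obs = Y = 0.687 g VSS/g BOD₅.
Substrate removed = Q·(S₀ − S) = 21500 m³/d × (255 − 4.69) g/m³ = 5.38×10^6 g/d = 5382 kg/d.
So the net sludge growth is P_X = 0.6870 × 5382 = 3697 kg VSS/d.

P_X ≈ 3700 kg VSS/d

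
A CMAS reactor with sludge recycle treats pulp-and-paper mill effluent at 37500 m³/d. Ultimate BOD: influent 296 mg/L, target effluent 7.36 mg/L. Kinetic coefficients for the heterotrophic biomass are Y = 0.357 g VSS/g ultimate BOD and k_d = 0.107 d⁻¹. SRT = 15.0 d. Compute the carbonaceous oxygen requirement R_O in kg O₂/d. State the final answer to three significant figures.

R_O ≈ 8720 kg O₂/d

Observed yield with endogenous decay: Y_obs = Y / (1 + k_d·θ_c) = 0.357 / (1 + 0.107 × 15.0) = 0.357 / 2.605 = 0.1370 g VSS/g ultimate BOD.
Q·(S₀ − S) = 37500 × (296 − 7.36) × 10⁻³ = 10824 kg/d removed.
P_X = Y_obs·Q·(S₀ − S) = 0.1370 × 10824 = 1483 kg VSS/d.
Carbonaceous O₂ demand = substrate oxidised − cell-mass equivalent = 10824 − 1.42 × 1483 = 8718 kg O₂/d.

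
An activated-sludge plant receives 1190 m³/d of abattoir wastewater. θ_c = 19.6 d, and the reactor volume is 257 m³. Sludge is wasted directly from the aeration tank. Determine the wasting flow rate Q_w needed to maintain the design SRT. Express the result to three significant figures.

With mixed-liquor wasting, θ_c = V/Q_w, so Q_w = V/θ_c = 257.0/19.6 = 13.11 m³/d.

Q_w ≈ 13.1 m³/d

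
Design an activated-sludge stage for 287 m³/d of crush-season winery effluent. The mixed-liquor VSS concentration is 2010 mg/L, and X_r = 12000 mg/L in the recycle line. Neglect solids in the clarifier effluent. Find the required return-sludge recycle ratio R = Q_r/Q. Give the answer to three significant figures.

R ≈ 0.201

Mass balance around the secondary clarifier (neglecting effluent solids): R = X / (X_r − X) = 2010 / (12000 − 2010) = 0.2012.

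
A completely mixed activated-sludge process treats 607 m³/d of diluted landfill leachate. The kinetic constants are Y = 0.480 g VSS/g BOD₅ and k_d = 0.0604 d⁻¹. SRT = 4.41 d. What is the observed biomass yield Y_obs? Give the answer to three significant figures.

The observed yield is Y_obs = Y/(1 + k_d·θ_c) = 0.480 / (1 + 0.0604 × 4.41) = 0.480 / 1.266 = 0.3790 g VSS per g BOD₅ removed.

Y_obs ≈ 0.379 g VSS/g BOD₅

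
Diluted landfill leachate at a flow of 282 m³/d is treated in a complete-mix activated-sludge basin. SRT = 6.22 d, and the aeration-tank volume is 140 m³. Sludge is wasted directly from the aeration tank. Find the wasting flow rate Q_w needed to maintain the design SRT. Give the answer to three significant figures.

For wasting at MLVSS concentration, Q_w = V/θ_c = 140.0/6.22 = 22.51 m³/d.

Q_w ≈ 22.5 m³/d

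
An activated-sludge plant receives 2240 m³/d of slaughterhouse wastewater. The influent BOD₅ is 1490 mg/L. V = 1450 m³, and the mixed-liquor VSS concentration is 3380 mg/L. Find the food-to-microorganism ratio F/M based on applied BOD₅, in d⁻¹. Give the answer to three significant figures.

F/M ≈ 0.681 d⁻¹

F/M = applied load / biomass = Q·S₀/(V·X) = 2240 × 1490 / (1450 × 3380) = 0.6810 d⁻¹.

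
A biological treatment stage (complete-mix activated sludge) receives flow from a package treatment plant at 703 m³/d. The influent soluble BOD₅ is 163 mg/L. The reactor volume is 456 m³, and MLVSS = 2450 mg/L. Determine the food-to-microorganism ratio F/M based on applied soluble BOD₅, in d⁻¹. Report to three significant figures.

F/M = Q·S₀ / (V·X) = 703 × 163 / (456.0 × 2450) = 0.1026 g soluble BOD₅·(g VSS·d)⁻¹.

F/M ≈ 0.103 d⁻¹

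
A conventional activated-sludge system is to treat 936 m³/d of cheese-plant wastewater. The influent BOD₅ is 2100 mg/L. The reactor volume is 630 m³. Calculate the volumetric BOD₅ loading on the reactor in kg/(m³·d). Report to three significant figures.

L_v ≈ 3.12 kg BOD₅/(m³·d)

L_v = Q S₀ / V = 936 × 2100 × 10⁻³ / 630.0 = 3.120 kg/(m³·d).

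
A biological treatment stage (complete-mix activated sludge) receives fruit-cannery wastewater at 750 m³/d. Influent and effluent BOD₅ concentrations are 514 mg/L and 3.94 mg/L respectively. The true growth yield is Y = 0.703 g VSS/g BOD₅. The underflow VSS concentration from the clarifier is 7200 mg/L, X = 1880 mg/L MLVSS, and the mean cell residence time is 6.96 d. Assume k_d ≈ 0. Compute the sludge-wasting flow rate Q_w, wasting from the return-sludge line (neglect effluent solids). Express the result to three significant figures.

Q_w ≈ 37.4 m³/d

V·X = Y·Q·ΔS·θ_c gives V = 0.703 × 750 × (514 − 3.94) × 6.96 / 1880 = 995.6 m³.
Wasting from the return line (neglecting effluent solids): Q_w = V·X / (θ_c·X_r) = 995.6 × 1880 / (6.96 × 7200) = 37.35 m³/d.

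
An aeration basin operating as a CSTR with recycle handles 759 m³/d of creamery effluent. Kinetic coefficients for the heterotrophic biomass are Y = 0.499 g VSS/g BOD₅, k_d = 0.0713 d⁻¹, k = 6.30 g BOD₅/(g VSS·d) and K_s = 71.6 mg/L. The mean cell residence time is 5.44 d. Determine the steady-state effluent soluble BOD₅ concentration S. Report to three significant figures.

Effluent substrate depends only on kinetics and SRT: S = K_s(1 + k_d θ_c) / [θ_c(Yk − k_d) − 1] = 71.6 × (1 + 0.0713 × 5.44) / [5.44 × (0.499 × 6.30 − 0.0713) − 1] = 99.37 / 15.71 = 6.324 mg/L.

S ≈ 6.32 mg/L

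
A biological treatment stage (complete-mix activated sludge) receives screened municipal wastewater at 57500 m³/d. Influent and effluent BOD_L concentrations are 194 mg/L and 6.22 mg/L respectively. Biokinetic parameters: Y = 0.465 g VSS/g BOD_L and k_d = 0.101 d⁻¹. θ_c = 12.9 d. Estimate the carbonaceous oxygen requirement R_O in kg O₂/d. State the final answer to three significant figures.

R_O ≈ 7700 kg O₂/d

Y_obs = Y / (1 + k_d θ_c) = 0.465 / (1 + 0.101 × 12.9) = 0.465 / 2.303 = 0.2019.
Q·(S₀ − S) = 57500 × (194 − 6.22) × 10⁻³ = 10797 kg/d removed.
Biomass synthesised: P_X = Y_obs × 10797 = 2180 kg VSS/d.
R_O = Q·ΔS − 1.42 P_X = 10797 − 3096 = 7701 kg O₂/d.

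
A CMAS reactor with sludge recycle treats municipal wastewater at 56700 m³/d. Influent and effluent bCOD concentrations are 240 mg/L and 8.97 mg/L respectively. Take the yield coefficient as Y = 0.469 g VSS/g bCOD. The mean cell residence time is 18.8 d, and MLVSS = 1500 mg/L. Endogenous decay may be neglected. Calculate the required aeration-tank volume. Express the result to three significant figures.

V·X = Y·Q·ΔS·θ_c gives V = 0.469 × 56700 × (240 − 8.97) × 18.8 / 1500 = 77000 m³.

V ≈ 77000 m³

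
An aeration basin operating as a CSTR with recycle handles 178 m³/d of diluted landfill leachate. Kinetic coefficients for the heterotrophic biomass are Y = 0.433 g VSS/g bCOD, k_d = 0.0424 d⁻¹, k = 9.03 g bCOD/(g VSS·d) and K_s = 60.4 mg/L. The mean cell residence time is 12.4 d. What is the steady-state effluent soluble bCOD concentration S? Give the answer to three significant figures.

Effluent substrate depends only on kinetics and SRT: S = K_s(1 + k_d θ_c) / [θ_c(Yk − k_d) − 1] = 60.4 × (1 + 0.0424 × 12.4) / [12.4 × (0.433 × 9.03 − 0.0424) − 1] = 92.16 / 46.96 = 1.963 mg/L.

S ≈ 1.96 mg/L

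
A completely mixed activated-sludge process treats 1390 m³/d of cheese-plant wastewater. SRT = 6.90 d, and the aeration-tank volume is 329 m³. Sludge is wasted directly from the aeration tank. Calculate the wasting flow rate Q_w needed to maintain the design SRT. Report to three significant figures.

Q_w ≈ 47.7 m³/d

With mixed-liquor wasting, θ_c = V/Q_w, so Q_w = V/θ_c = 329.0/6.90 = 47.68 m³/d.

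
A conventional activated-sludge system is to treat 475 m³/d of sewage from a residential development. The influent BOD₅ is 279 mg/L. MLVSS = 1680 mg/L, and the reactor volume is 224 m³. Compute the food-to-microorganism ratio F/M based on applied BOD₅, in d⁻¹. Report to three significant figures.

F/M ≈ 0.352 d⁻¹

F/M = Q·S₀ / (V·X) = 475 × 279 / (224.0 × 1680) = 0.3522 g BOD₅·(g VSS·d)⁻¹.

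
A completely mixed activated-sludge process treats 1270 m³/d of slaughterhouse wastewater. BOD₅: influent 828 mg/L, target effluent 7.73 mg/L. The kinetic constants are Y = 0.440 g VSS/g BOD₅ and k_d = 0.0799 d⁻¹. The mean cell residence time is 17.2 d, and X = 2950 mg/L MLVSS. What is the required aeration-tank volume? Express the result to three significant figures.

From the SRT design equation V = Y Q (S₀−S) θ_c / [X (1 + k_d θ_c)] = 0.440 × 1270 × (828 − 7.73) × 17.2 / [2950 × (1 + 0.0799 × 17.2)] = 7.88×10^6 / 7004 = 1126 m³.

V ≈ 1130 m³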